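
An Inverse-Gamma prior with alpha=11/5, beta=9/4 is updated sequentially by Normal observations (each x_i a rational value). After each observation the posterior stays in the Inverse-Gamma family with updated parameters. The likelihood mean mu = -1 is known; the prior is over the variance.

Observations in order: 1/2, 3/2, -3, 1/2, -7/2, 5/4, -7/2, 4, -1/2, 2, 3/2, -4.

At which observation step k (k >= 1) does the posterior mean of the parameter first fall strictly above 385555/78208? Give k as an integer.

obs 1: x=1/2 → posterior Inverse-Gamma(27/10, 27/8)
obs 2: x=3/2 → posterior Inverse-Gamma(16/5, 13/2)
obs 3: x=-3 → posterior Inverse-Gamma(37/10, 17/2)
obs 4: x=1/2 → posterior Inverse-Gamma(21/5, 77/8)
obs 5: x=-7/2 → posterior Inverse-Gamma(47/10, 51/4)
obs 6: x=5/4 → posterior Inverse-Gamma(26/5, 489/32)
obs 7: x=-7/2 → posterior Inverse-Gamma(57/10, 589/32)
obs 8: x=4 → posterior Inverse-Gamma(31/5, 989/32)
obs 9: x=-1/2 → posterior Inverse-Gamma(67/10, 993/32)
obs 10: x=2 → posterior Inverse-Gamma(36/5, 1137/32)
obs 11: x=3/2 → posterior Inverse-Gamma(77/10, 1237/32)
obs 12: x=-4 → posterior Inverse-Gamma(41/5, 1381/32)

k = 8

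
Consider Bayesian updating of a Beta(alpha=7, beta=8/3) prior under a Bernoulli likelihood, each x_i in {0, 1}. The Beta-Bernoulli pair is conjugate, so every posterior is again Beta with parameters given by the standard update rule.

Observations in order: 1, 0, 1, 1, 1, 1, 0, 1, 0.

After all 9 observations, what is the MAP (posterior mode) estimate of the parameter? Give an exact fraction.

18/25

obs 1: x=1 → posterior Beta(8, 8/3)
obs 2: x=0 → posterior Beta(8, 11/3)
obs 3: x=1 → posterior Beta(9, 11/3)
obs 4: x=1 → posterior Beta(10, 11/3)
obs 5: x=1 → posterior Beta(11, 11/3)
obs 6: x=1 → posterior Beta(12, 11/3)
obs 7: x=0 → posterior Beta(12, 14/3)
obs 8: x=1 → posterior Beta(13, 14/3)
obs 9: x=0 → posterior Beta(13, 17/3)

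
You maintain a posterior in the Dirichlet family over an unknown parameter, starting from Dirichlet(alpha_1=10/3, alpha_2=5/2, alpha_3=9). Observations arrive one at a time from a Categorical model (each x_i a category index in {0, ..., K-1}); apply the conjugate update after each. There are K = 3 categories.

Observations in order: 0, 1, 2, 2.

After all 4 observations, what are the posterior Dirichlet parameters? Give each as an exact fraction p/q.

obs 1: x=0 → posterior Dirichlet(13/3, 5/2, 9)
obs 2: x=1 → posterior Dirichlet(13/3, 7/2, 9)
obs 3: x=2 → posterior Dirichlet(13/3, 7/2, 10)
obs 4: x=2 → posterior Dirichlet(13/3, 7/2, 11)

alpha_1=13/3, alpha_2=7/2, alpha_3=11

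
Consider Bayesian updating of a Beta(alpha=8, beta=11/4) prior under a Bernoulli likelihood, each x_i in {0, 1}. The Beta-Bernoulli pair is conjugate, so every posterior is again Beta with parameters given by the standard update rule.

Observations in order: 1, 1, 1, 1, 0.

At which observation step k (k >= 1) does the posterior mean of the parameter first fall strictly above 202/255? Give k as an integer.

k = 3

obs 1: x=1 → posterior Beta(9, 11/4)
obs 2: x=1 → posterior Beta(10, 11/4)
obs 3: x=1 → posterior Beta(11, 11/4)
obs 4: x=1 → posterior Beta(12, 11/4)
obs 5: x=0 → posterior Beta(12, 15/4)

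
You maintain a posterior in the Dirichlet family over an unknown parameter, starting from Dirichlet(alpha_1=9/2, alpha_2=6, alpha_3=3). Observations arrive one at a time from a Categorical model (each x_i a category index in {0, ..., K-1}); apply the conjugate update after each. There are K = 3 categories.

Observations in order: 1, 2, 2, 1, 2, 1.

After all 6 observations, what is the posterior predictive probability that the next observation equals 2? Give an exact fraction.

obs 1: x=1 → posterior Dirichlet(9/2, 7, 3)
obs 2: x=2 → posterior Dirichlet(9/2, 7, 4)
obs 3: x=2 → posterior Dirichlet(9/2, 7, 5)
obs 4: x=1 → posterior Dirichlet(9/2, 8, 5)
obs 5: x=2 → posterior Dirichlet(9/2, 8, 6)
obs 6: x=1 → posterior Dirichlet(9/2, 9, 6)

4/13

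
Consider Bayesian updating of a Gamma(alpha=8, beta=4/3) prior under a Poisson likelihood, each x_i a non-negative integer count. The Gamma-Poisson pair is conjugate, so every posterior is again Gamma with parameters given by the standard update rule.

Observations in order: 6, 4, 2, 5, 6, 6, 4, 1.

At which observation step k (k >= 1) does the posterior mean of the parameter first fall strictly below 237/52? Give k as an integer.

k = 8

obs 1: x=6 → posterior Gamma(14, 7/3)
obs 2: x=4 → posterior Gamma(18, 10/3)
obs 3: x=2 → posterior Gamma(20, 13/3)
obs 4: x=5 → posterior Gamma(25, 16/3)
obs 5: x=6 → posterior Gamma(31, 19/3)
obs 6: x=6 → posterior Gamma(37, 22/3)
obs 7: x=4 → posterior Gamma(41, 25/3)
obs 8: x=1 → posterior Gamma(42, 28/3)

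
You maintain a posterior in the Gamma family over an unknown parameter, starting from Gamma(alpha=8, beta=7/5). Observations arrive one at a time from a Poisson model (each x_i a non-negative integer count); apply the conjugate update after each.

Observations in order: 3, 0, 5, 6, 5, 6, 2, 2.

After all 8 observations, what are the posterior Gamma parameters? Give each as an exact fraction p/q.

obs 1: x=3 → posterior Gamma(11, 12/5)
obs 2: x=0 → posterior Gamma(11, 17/5)
obs 3: x=5 → posterior Gamma(16, 22/5)
obs 4: x=6 → posterior Gamma(22, 27/5)
obs 5: x=5 → posterior Gamma(27, 32/5)
obs 6: x=6 → posterior Gamma(33, 37/5)
obs 7: x=2 → posterior Gamma(35, 42/5)
obs 8: x=2 → posterior Gamma(37, 47/5)

alpha=37, beta=47/5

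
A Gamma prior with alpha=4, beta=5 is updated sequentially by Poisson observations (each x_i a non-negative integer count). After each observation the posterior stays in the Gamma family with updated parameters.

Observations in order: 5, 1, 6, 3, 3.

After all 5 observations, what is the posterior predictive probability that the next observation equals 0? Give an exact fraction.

obs 1: x=5 → posterior Gamma(9, 6)
obs 2: x=1 → posterior Gamma(10, 7)
obs 3: x=6 → posterior Gamma(16, 8)
obs 4: x=3 → posterior Gamma(19, 9)
obs 5: x=3 → posterior Gamma(22, 10)

10000000000000000000000/81402749386839761113321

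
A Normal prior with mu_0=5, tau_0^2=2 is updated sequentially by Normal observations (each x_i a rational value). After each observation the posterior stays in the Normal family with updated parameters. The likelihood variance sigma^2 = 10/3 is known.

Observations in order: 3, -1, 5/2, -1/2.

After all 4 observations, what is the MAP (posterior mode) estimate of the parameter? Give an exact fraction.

obs 1: x=3 → posterior Normal(17/4, 5/4)
obs 2: x=-1 → posterior Normal(31/11, 10/11)
obs 3: x=5/2 → posterior Normal(11/4, 5/7)
obs 4: x=-1/2 → posterior Normal(37/17, 10/17)

37/17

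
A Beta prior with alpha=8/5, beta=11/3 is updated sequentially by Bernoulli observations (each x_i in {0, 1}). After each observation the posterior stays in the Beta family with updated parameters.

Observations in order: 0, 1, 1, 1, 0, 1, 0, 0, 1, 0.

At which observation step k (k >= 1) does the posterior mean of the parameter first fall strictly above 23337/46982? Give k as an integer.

k = 6

obs 1: x=0 → posterior Beta(8/5, 14/3)
obs 2: x=1 → posterior Beta(13/5, 14/3)
obs 3: x=1 → posterior Beta(18/5, 14/3)
obs 4: x=1 → posterior Beta(23/5, 14/3)
obs 5: x=0 → posterior Beta(23/5, 17/3)
obs 6: x=1 → posterior Beta(28/5, 17/3)
obs 7: x=0 → posterior Beta(28/5, 20/3)
obs 8: x=0 → posterior Beta(28/5, 23/3)
obs 9: x=1 → posterior Beta(33/5, 23/3)
obs 10: x=0 → posterior Beta(33/5, 26/3)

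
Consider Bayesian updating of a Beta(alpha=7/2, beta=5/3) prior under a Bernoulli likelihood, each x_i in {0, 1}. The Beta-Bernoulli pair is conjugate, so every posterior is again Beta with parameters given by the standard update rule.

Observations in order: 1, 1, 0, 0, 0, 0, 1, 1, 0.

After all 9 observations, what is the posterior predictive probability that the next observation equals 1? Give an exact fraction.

9/17

obs 1: x=1 → posterior Beta(9/2, 5/3)
obs 2: x=1 → posterior Beta(11/2, 5/3)
obs 3: x=0 → posterior Beta(11/2, 8/3)
obs 4: x=0 → posterior Beta(11/2, 11/3)
obs 5: x=0 → posterior Beta(11/2, 14/3)
obs 6: x=0 → posterior Beta(11/2, 17/3)
obs 7: x=1 → posterior Beta(13/2, 17/3)
obs 8: x=1 → posterior Beta(15/2, 17/3)
obs 9: x=0 → posterior Beta(15/2, 20/3)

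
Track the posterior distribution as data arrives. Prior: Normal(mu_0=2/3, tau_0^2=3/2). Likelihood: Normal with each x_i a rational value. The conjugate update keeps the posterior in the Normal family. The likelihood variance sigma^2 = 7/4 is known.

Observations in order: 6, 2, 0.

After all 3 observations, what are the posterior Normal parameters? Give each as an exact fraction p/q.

mu_0=158/75, tau_0^2=21/50

obs 1: x=6 → posterior Normal(122/39, 21/26)
obs 2: x=2 → posterior Normal(158/57, 21/38)
obs 3: x=0 → posterior Normal(158/75, 21/50)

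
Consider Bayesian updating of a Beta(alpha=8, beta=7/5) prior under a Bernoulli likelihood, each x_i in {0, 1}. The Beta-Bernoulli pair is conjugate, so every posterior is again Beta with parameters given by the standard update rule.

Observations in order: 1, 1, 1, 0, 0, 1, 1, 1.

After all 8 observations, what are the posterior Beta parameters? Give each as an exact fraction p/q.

obs 1: x=1 → posterior Beta(9, 7/5)
obs 2: x=1 → posterior Beta(10, 7/5)
obs 3: x=1 → posterior Beta(11, 7/5)
obs 4: x=0 → posterior Beta(11, 12/5)
obs 5: x=0 → posterior Beta(11, 17/5)
obs 6: x=1 → posterior Beta(12, 17/5)
obs 7: x=1 → posterior Beta(13, 17/5)
obs 8: x=1 → posterior Beta(14, 17/5)

alpha=14, beta=17/5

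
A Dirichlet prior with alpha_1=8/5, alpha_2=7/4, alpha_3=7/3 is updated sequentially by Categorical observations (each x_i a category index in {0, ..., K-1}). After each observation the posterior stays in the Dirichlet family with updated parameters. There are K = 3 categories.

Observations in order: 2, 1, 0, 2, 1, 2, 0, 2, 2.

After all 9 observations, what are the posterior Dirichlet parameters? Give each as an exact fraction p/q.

alpha_1=18/5, alpha_2=15/4, alpha_3=22/3

obs 1: x=2 → posterior Dirichlet(8/5, 7/4, 10/3)
obs 2: x=1 → posterior Dirichlet(8/5, 11/4, 10/3)
obs 3: x=0 → posterior Dirichlet(13/5, 11/4, 10/3)
obs 4: x=2 → posterior Dirichlet(13/5, 11/4, 13/3)
obs 5: x=1 → posterior Dirichlet(13/5, 15/4, 13/3)
obs 6: x=2 → posterior Dirichlet(13/5, 15/4, 16/3)
obs 7: x=0 → posterior Dirichlet(18/5, 15/4, 16/3)
obs 8: x=2 → posterior Dirichlet(18/5, 15/4, 19/3)
obs 9: x=2 → posterior Dirichlet(18/5, 15/4, 22/3)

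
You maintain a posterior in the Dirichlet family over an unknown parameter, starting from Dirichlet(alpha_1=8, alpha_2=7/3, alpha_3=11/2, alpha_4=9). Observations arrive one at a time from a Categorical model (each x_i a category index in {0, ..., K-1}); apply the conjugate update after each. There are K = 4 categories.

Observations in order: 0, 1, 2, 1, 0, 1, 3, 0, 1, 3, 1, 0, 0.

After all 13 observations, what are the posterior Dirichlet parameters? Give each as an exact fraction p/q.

obs 1: x=0 → posterior Dirichlet(9, 7/3, 11/2, 9)
obs 2: x=1 → posterior Dirichlet(9, 10/3, 11/2, 9)
obs 3: x=2 → posterior Dirichlet(9, 10/3, 13/2, 9)
obs 4: x=1 → posterior Dirichlet(9, 13/3, 13/2, 9)
obs 5: x=0 → posterior Dirichlet(10, 13/3, 13/2, 9)
obs 6: x=1 → posterior Dirichlet(10, 16/3, 13/2, 9)
obs 7: x=3 → posterior Dirichlet(10, 16/3, 13/2, 10)
obs 8: x=0 → posterior Dirichlet(11, 16/3, 13/2, 10)
obs 9: x=1 → posterior Dirichlet(11, 19/3, 13/2, 10)
obs 10: x=3 → posterior Dirichlet(11, 19/3, 13/2, 11)
obs 11: x=1 → posterior Dirichlet(11, 22/3, 13/2, 11)
obs 12: x=0 → posterior Dirichlet(12, 22/3, 13/2, 11)
obs 13: x=0 → posterior Dirichlet(13, 22/3, 13/2, 11)

alpha_1=13, alpha_2=22/3, alpha_3=13/2, alpha_4=11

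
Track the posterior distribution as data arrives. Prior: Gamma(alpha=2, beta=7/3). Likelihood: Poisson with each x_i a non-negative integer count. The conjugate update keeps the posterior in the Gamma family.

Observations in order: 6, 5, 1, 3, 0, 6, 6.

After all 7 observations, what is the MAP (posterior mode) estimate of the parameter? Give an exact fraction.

obs 1: x=6 → posterior Gamma(8, 10/3)
obs 2: x=5 → posterior Gamma(13, 13/3)
obs 3: x=1 → posterior Gamma(14, 16/3)
obs 4: x=3 → posterior Gamma(17, 19/3)
obs 5: x=0 → posterior Gamma(17, 22/3)
obs 6: x=6 → posterior Gamma(23, 25/3)
obs 7: x=6 → posterior Gamma(29, 28/3)

3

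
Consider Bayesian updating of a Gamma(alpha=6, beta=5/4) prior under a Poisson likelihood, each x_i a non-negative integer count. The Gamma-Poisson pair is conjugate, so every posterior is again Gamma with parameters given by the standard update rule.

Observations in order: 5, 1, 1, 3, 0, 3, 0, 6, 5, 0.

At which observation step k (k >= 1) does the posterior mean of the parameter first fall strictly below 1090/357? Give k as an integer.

k = 4

obs 1: x=5 → posterior Gamma(11, 9/4)
obs 2: x=1 → posterior Gamma(12, 13/4)
obs 3: x=1 → posterior Gamma(13, 17/4)
obs 4: x=3 → posterior Gamma(16, 21/4)
obs 5: x=0 → posterior Gamma(16, 25/4)
obs 6: x=3 → posterior Gamma(19, 29/4)
obs 7: x=0 → posterior Gamma(19, 33/4)
obs 8: x=6 → posterior Gamma(25, 37/4)
obs 9: x=5 → posterior Gamma(30, 41/4)
obs 10: x=0 → posterior Gamma(30, 45/4)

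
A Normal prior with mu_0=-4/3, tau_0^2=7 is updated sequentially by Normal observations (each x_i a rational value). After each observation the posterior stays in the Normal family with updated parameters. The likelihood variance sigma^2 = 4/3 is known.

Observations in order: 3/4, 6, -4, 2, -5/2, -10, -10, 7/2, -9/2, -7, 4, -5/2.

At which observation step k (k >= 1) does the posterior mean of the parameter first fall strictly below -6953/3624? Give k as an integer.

k = 7

obs 1: x=3/4 → posterior Normal(5/12, 28/25)
obs 2: x=6 → posterior Normal(1637/552, 14/23)
obs 3: x=-4 → posterior Normal(629/804, 28/67)
obs 4: x=2 → posterior Normal(103/96, 7/22)
obs 5: x=-5/2 → posterior Normal(503/1308, 28/109)
obs 6: x=-10 → posterior Normal(-2017/1560, 14/65)
obs 7: x=-10 → posterior Normal(-4537/1812, 28/151)
obs 8: x=7/2 → posterior Normal(-85/48, 7/43)
obs 9: x=-9/2 → posterior Normal(-4789/2316, 28/193)
obs 10: x=-7 → posterior Normal(-6553/2568, 14/107)
obs 11: x=4 → posterior Normal(-1109/564, 28/235)
obs 12: x=-5/2 → posterior Normal(-6175/3072, 7/64)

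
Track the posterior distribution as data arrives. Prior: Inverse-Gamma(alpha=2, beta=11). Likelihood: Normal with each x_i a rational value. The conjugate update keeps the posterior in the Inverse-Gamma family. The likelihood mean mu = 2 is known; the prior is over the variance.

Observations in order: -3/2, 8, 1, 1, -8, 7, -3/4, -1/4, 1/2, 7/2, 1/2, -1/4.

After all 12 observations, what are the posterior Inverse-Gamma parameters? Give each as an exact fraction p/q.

obs 1: x=-3/2 → posterior Inverse-Gamma(5/2, 137/8)
obs 2: x=8 → posterior Inverse-Gamma(3, 281/8)
obs 3: x=1 → posterior Inverse-Gamma(7/2, 285/8)
obs 4: x=1 → posterior Inverse-Gamma(4, 289/8)
obs 5: x=-8 → posterior Inverse-Gamma(9/2, 689/8)
obs 6: x=7 → posterior Inverse-Gamma(5, 789/8)
obs 7: x=-3/4 → posterior Inverse-Gamma(11/2, 3277/32)
obs 8: x=-1/4 → posterior Inverse-Gamma(6, 1679/16)
obs 9: x=1/2 → posterior Inverse-Gamma(13/2, 1697/16)
obs 10: x=7/2 → posterior Inverse-Gamma(7, 1715/16)
obs 11: x=1/2 → posterior Inverse-Gamma(15/2, 1733/16)
obs 12: x=-1/4 → posterior Inverse-Gamma(8, 3547/32)

alpha=8, beta=3547/32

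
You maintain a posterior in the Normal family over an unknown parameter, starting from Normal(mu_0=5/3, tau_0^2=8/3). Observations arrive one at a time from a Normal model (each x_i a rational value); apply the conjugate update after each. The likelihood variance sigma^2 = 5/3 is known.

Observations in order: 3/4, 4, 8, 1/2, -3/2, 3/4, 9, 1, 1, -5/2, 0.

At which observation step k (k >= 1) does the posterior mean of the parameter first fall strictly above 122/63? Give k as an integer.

obs 1: x=3/4 → posterior Normal(43/39, 40/39)
obs 2: x=4 → posterior Normal(139/63, 40/63)
obs 3: x=8 → posterior Normal(331/87, 40/87)
obs 4: x=1/2 → posterior Normal(343/111, 40/111)
obs 5: x=-3/2 → posterior Normal(307/135, 8/27)
obs 6: x=3/4 → posterior Normal(325/159, 40/159)
obs 7: x=9 → posterior Normal(541/183, 40/183)
obs 8: x=1 → posterior Normal(565/207, 40/207)
obs 9: x=1 → posterior Normal(589/231, 40/231)
obs 10: x=-5/2 → posterior Normal(529/255, 8/51)
obs 11: x=0 → posterior Normal(529/279, 40/279)

k = 2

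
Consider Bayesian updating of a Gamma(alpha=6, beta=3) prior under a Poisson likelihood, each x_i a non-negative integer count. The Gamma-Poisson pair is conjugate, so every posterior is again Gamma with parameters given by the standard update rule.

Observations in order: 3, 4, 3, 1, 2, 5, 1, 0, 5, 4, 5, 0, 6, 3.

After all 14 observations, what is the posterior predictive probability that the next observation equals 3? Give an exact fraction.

obs 1: x=3 → posterior Gamma(9, 4)
obs 2: x=4 → posterior Gamma(13, 5)
obs 3: x=3 → posterior Gamma(16, 6)
obs 4: x=1 → posterior Gamma(17, 7)
obs 5: x=2 → posterior Gamma(19, 8)
obs 6: x=5 → posterior Gamma(24, 9)
obs 7: x=1 → posterior Gamma(25, 10)
obs 8: x=0 → posterior Gamma(25, 11)
obs 9: x=5 → posterior Gamma(30, 12)
obs 10: x=4 → posterior Gamma(34, 13)
obs 11: x=5 → posterior Gamma(39, 14)
obs 12: x=0 → posterior Gamma(39, 15)
obs 13: x=6 → posterior Gamma(45, 16)
obs 14: x=3 → posterior Gamma(48, 17)

141151115560137897980690990198073226797447677761605164527585225/652796440403573336438448882426413042971346344851179415590141952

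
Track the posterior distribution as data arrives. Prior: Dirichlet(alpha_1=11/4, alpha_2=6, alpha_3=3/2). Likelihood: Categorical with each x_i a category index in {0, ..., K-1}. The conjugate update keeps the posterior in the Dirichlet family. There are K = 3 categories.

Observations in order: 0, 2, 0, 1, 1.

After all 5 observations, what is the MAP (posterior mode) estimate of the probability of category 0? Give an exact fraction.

obs 1: x=0 → posterior Dirichlet(15/4, 6, 3/2)
obs 2: x=2 → posterior Dirichlet(15/4, 6, 5/2)
obs 3: x=0 → posterior Dirichlet(19/4, 6, 5/2)
obs 4: x=1 → posterior Dirichlet(19/4, 7, 5/2)
obs 5: x=1 → posterior Dirichlet(19/4, 8, 5/2)

15/49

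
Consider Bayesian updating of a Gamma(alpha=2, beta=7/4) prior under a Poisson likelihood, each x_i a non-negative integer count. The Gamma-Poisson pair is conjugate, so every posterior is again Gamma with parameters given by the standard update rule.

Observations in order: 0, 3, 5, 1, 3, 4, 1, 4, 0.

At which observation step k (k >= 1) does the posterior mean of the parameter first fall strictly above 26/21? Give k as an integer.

k = 2

obs 1: x=0 → posterior Gamma(2, 11/4)
obs 2: x=3 → posterior Gamma(5, 15/4)
obs 3: x=5 → posterior Gamma(10, 19/4)
obs 4: x=1 → posterior Gamma(11, 23/4)
obs 5: x=3 → posterior Gamma(14, 27/4)
obs 6: x=4 → posterior Gamma(18, 31/4)
obs 7: x=1 → posterior Gamma(19, 35/4)
obs 8: x=4 → posterior Gamma(23, 39/4)
obs 9: x=0 → posterior Gamma(23, 43/4)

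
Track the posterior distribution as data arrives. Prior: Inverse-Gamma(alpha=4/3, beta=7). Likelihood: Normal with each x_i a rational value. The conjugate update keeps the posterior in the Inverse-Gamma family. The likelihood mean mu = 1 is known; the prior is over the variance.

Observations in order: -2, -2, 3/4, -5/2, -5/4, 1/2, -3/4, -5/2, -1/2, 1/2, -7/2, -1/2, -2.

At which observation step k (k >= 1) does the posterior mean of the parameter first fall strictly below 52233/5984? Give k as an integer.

obs 1: x=-2 → posterior Inverse-Gamma(11/6, 23/2)
obs 2: x=-2 → posterior Inverse-Gamma(7/3, 16)
obs 3: x=3/4 → posterior Inverse-Gamma(17/6, 513/32)
obs 4: x=-5/2 → posterior Inverse-Gamma(10/3, 709/32)
obs 5: x=-5/4 → posterior Inverse-Gamma(23/6, 395/16)
obs 6: x=1/2 → posterior Inverse-Gamma(13/3, 397/16)
obs 7: x=-3/4 → posterior Inverse-Gamma(29/6, 843/32)
obs 8: x=-5/2 → posterior Inverse-Gamma(16/3, 1039/32)
obs 9: x=-1/2 → posterior Inverse-Gamma(35/6, 1075/32)
obs 10: x=1/2 → posterior Inverse-Gamma(19/3, 1079/32)
obs 11: x=-7/2 → posterior Inverse-Gamma(41/6, 1403/32)
obs 12: x=-1/2 → posterior Inverse-Gamma(22/3, 1439/32)
obs 13: x=-2 → posterior Inverse-Gamma(47/6, 1583/32)

k = 5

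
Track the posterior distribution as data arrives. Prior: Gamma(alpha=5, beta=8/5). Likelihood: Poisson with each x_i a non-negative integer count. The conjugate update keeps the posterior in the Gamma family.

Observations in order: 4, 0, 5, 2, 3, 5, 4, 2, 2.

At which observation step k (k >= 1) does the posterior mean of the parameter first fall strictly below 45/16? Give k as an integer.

obs 1: x=4 → posterior Gamma(9, 13/5)
obs 2: x=0 → posterior Gamma(9, 18/5)
obs 3: x=5 → posterior Gamma(14, 23/5)
obs 4: x=2 → posterior Gamma(16, 28/5)
obs 5: x=3 → posterior Gamma(19, 33/5)
obs 6: x=5 → posterior Gamma(24, 38/5)
obs 7: x=4 → posterior Gamma(28, 43/5)
obs 8: x=2 → posterior Gamma(30, 48/5)
obs 9: x=2 → posterior Gamma(32, 53/5)

k = 2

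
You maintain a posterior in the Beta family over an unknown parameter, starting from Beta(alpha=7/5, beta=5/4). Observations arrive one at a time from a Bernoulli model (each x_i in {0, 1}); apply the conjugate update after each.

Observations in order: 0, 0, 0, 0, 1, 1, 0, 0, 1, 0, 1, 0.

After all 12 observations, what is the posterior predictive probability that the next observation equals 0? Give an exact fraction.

185/293

obs 1: x=0 → posterior Beta(7/5, 9/4)
obs 2: x=0 → posterior Beta(7/5, 13/4)
obs 3: x=0 → posterior Beta(7/5, 17/4)
obs 4: x=0 → posterior Beta(7/5, 21/4)
obs 5: x=1 → posterior Beta(12/5, 21/4)
obs 6: x=1 → posterior Beta(17/5, 21/4)
obs 7: x=0 → posterior Beta(17/5, 25/4)
obs 8: x=0 → posterior Beta(17/5, 29/4)
obs 9: x=1 → posterior Beta(22/5, 29/4)
obs 10: x=0 → posterior Beta(22/5, 33/4)
obs 11: x=1 → posterior Beta(27/5, 33/4)
obs 12: x=0 → posterior Beta(27/5, 37/4)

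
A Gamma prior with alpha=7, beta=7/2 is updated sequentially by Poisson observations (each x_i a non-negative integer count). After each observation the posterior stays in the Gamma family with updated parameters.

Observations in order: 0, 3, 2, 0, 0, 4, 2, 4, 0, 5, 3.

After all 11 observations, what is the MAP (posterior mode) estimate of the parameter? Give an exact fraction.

obs 1: x=0 → posterior Gamma(7, 9/2)
obs 2: x=3 → posterior Gamma(10, 11/2)
obs 3: x=2 → posterior Gamma(12, 13/2)
obs 4: x=0 → posterior Gamma(12, 15/2)
obs 5: x=0 → posterior Gamma(12, 17/2)
obs 6: x=4 → posterior Gamma(16, 19/2)
obs 7: x=2 → posterior Gamma(18, 21/2)
obs 8: x=4 → posterior Gamma(22, 23/2)
obs 9: x=0 → posterior Gamma(22, 25/2)
obs 10: x=5 → posterior Gamma(27, 27/2)
obs 11: x=3 → posterior Gamma(30, 29/2)

2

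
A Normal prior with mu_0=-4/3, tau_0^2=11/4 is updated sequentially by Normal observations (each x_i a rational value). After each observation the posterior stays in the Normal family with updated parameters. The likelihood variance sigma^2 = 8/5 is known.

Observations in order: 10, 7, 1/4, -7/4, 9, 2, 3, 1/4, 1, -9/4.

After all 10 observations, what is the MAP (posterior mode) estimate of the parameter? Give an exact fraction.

obs 1: x=10 → posterior Normal(1522/261, 88/87)
obs 2: x=7 → posterior Normal(2677/426, 44/71)
obs 3: x=1/4 → posterior Normal(10873/2364, 88/197)
obs 4: x=-7/4 → posterior Normal(4859/1512, 22/63)
obs 5: x=9 → posterior Normal(7829/1842, 88/307)
obs 6: x=2 → posterior Normal(8489/2172, 44/181)
obs 7: x=3 → posterior Normal(9479/2502, 88/417)
obs 8: x=1/4 → posterior Normal(19123/5664, 11/59)
obs 9: x=1 → posterior Normal(19783/6324, 88/527)
obs 10: x=-9/4 → posterior Normal(9149/3492, 44/291)

9149/3492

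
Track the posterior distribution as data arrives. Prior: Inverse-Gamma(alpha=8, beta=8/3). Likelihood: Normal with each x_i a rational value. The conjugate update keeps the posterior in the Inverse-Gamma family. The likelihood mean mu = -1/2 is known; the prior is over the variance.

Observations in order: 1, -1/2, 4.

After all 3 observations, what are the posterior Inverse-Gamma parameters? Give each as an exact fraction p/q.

obs 1: x=1 → posterior Inverse-Gamma(17/2, 91/24)
obs 2: x=-1/2 → posterior Inverse-Gamma(9, 91/24)
obs 3: x=4 → posterior Inverse-Gamma(19/2, 167/12)

alpha=19/2, beta=167/12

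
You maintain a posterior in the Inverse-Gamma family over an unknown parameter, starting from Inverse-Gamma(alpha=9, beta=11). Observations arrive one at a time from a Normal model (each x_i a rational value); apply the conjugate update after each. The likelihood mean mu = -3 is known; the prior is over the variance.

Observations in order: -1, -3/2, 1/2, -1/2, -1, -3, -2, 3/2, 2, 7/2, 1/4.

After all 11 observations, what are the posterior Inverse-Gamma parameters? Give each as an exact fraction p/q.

obs 1: x=-1 → posterior Inverse-Gamma(19/2, 13)
obs 2: x=-3/2 → posterior Inverse-Gamma(10, 113/8)
obs 3: x=1/2 → posterior Inverse-Gamma(21/2, 81/4)
obs 4: x=-1/2 → posterior Inverse-Gamma(11, 187/8)
obs 5: x=-1 → posterior Inverse-Gamma(23/2, 203/8)
obs 6: x=-3 → posterior Inverse-Gamma(12, 203/8)
obs 7: x=-2 → posterior Inverse-Gamma(25/2, 207/8)
obs 8: x=3/2 → posterior Inverse-Gamma(13, 36)
obs 9: x=2 → posterior Inverse-Gamma(27/2, 97/2)
obs 10: x=7/2 → posterior Inverse-Gamma(14, 557/8)
obs 11: x=1/4 → posterior Inverse-Gamma(29/2, 2397/32)

alpha=29/2, beta=2397/32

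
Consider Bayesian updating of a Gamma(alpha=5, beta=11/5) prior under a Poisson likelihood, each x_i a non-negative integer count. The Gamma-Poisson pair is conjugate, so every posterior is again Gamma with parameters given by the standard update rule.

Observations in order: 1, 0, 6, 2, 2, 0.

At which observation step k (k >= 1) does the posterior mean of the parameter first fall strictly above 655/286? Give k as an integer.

obs 1: x=1 → posterior Gamma(6, 16/5)
obs 2: x=0 → posterior Gamma(6, 21/5)
obs 3: x=6 → posterior Gamma(12, 26/5)
obs 4: x=2 → posterior Gamma(14, 31/5)
obs 5: x=2 → posterior Gamma(16, 36/5)
obs 6: x=0 → posterior Gamma(16, 41/5)

k = 3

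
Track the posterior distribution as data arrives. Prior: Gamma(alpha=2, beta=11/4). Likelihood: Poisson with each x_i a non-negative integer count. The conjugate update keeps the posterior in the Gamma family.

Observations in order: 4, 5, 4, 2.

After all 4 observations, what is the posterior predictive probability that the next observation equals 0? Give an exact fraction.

obs 1: x=4 → posterior Gamma(6, 15/4)
obs 2: x=5 → posterior Gamma(11, 19/4)
obs 3: x=4 → posterior Gamma(15, 23/4)
obs 4: x=2 → posterior Gamma(17, 27/4)

2153693963075557766310747/22550116774162743178682911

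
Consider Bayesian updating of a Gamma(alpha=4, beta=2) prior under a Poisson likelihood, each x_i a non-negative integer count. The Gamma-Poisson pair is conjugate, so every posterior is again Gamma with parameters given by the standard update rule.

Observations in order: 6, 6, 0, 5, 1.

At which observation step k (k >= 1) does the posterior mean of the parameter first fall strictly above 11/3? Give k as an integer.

obs 1: x=6 → posterior Gamma(10, 3)
obs 2: x=6 → posterior Gamma(16, 4)
obs 3: x=0 → posterior Gamma(16, 5)
obs 4: x=5 → posterior Gamma(21, 6)
obs 5: x=1 → posterior Gamma(22, 7)

k = 2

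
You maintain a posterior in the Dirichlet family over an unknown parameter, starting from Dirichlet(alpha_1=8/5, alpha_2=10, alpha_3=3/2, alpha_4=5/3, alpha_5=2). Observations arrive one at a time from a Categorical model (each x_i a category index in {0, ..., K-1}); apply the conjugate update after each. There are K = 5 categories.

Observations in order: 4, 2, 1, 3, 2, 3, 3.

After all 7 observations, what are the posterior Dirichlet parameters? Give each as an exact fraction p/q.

obs 1: x=4 → posterior Dirichlet(8/5, 10, 3/2, 5/3, 3)
obs 2: x=2 → posterior Dirichlet(8/5, 10, 5/2, 5/3, 3)
obs 3: x=1 → posterior Dirichlet(8/5, 11, 5/2, 5/3, 3)
obs 4: x=3 → posterior Dirichlet(8/5, 11, 5/2, 8/3, 3)
obs 5: x=2 → posterior Dirichlet(8/5, 11, 7/2, 8/3, 3)
obs 6: x=3 → posterior Dirichlet(8/5, 11, 7/2, 11/3, 3)
obs 7: x=3 → posterior Dirichlet(8/5, 11, 7/2, 14/3, 3)

alpha_1=8/5, alpha_2=11, alpha_3=7/2, alpha_4=14/3, alpha_5=3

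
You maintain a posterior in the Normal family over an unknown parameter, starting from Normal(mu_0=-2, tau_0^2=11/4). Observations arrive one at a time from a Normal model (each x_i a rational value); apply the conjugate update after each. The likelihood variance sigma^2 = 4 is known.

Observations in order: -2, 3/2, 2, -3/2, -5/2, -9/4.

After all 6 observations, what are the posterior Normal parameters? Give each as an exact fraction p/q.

obs 1: x=-2 → posterior Normal(-2, 44/27)
obs 2: x=3/2 → posterior Normal(-75/76, 22/19)
obs 3: x=2 → posterior Normal(-31/98, 44/49)
obs 4: x=-3/2 → posterior Normal(-8/15, 11/15)
obs 5: x=-5/2 → posterior Normal(-119/142, 44/71)
obs 6: x=-9/4 → posterior Normal(-337/328, 22/41)

mu_0=-337/328, tau_0^2=22/41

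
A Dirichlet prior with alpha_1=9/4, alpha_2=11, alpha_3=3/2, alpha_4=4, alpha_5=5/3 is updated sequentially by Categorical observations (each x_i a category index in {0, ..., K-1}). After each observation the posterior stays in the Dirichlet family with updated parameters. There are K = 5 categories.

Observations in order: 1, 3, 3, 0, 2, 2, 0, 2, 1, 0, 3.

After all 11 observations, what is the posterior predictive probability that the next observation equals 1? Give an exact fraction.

12/29

obs 1: x=1 → posterior Dirichlet(9/4, 12, 3/2, 4, 5/3)
obs 2: x=3 → posterior Dirichlet(9/4, 12, 3/2, 5, 5/3)
obs 3: x=3 → posterior Dirichlet(9/4, 12, 3/2, 6, 5/3)
obs 4: x=0 → posterior Dirichlet(13/4, 12, 3/2, 6, 5/3)
obs 5: x=2 → posterior Dirichlet(13/4, 12, 5/2, 6, 5/3)
obs 6: x=2 → posterior Dirichlet(13/4, 12, 7/2, 6, 5/3)
obs 7: x=0 → posterior Dirichlet(17/4, 12, 7/2, 6, 5/3)
obs 8: x=2 → posterior Dirichlet(17/4, 12, 9/2, 6, 5/3)
obs 9: x=1 → posterior Dirichlet(17/4, 13, 9/2, 6, 5/3)
obs 10: x=0 → posterior Dirichlet(21/4, 13, 9/2, 6, 5/3)
obs 11: x=3 → posterior Dirichlet(21/4, 13, 9/2, 7, 5/3)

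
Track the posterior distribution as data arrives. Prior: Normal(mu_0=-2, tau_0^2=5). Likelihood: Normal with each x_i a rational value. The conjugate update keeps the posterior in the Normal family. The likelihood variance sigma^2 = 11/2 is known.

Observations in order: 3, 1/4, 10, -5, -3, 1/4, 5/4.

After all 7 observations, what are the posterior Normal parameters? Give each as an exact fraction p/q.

obs 1: x=3 → posterior Normal(8/21, 55/21)
obs 2: x=1/4 → posterior Normal(21/62, 55/31)
obs 3: x=10 → posterior Normal(221/82, 55/41)
obs 4: x=-5 → posterior Normal(121/102, 55/51)
obs 5: x=-3 → posterior Normal(1/2, 55/61)
obs 6: x=1/4 → posterior Normal(33/71, 55/71)
obs 7: x=5/4 → posterior Normal(91/162, 55/81)

mu_0=91/162, tau_0^2=55/81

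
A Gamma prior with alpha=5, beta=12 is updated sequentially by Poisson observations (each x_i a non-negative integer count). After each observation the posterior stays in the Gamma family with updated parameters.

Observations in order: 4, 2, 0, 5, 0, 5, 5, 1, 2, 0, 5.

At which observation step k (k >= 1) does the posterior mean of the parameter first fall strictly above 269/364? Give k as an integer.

k = 2

obs 1: x=4 → posterior Gamma(9, 13)
obs 2: x=2 → posterior Gamma(11, 14)
obs 3: x=0 → posterior Gamma(11, 15)
obs 4: x=5 → posterior Gamma(16, 16)
obs 5: x=0 → posterior Gamma(16, 17)
obs 6: x=5 → posterior Gamma(21, 18)
obs 7: x=5 → posterior Gamma(26, 19)
obs 8: x=1 → posterior Gamma(27, 20)
obs 9: x=2 → posterior Gamma(29, 21)
obs 10: x=0 → posterior Gamma(29, 22)
obs 11: x=5 → posterior Gamma(34, 23)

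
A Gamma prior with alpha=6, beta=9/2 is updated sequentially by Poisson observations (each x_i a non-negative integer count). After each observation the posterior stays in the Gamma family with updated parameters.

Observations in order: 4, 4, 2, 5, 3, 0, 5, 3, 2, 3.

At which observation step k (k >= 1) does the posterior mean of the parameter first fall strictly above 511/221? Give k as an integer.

obs 1: x=4 → posterior Gamma(10, 11/2)
obs 2: x=4 → posterior Gamma(14, 13/2)
obs 3: x=2 → posterior Gamma(16, 15/2)
obs 4: x=5 → posterior Gamma(21, 17/2)
obs 5: x=3 → posterior Gamma(24, 19/2)
obs 6: x=0 → posterior Gamma(24, 21/2)
obs 7: x=5 → posterior Gamma(29, 23/2)
obs 8: x=3 → posterior Gamma(32, 25/2)
obs 9: x=2 → posterior Gamma(34, 27/2)
obs 10: x=3 → posterior Gamma(37, 29/2)

k = 4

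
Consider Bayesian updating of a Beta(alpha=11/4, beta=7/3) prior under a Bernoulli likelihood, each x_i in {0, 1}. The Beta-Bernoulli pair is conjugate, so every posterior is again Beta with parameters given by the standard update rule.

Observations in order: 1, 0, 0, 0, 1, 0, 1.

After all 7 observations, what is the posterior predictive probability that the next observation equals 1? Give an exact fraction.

obs 1: x=1 → posterior Beta(15/4, 7/3)
obs 2: x=0 → posterior Beta(15/4, 10/3)
obs 3: x=0 → posterior Beta(15/4, 13/3)
obs 4: x=0 → posterior Beta(15/4, 16/3)
obs 5: x=1 → posterior Beta(19/4, 16/3)
obs 6: x=0 → posterior Beta(19/4, 19/3)
obs 7: x=1 → posterior Beta(23/4, 19/3)

69/145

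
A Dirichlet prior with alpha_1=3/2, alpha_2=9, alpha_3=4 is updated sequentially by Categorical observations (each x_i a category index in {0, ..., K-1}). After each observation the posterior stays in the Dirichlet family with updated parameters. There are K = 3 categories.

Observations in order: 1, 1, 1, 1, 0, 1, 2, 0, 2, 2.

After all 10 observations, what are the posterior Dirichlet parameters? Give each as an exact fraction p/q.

alpha_1=7/2, alpha_2=14, alpha_3=7

obs 1: x=1 → posterior Dirichlet(3/2, 10, 4)
obs 2: x=1 → posterior Dirichlet(3/2, 11, 4)
obs 3: x=1 → posterior Dirichlet(3/2, 12, 4)
obs 4: x=1 → posterior Dirichlet(3/2, 13, 4)
obs 5: x=0 → posterior Dirichlet(5/2, 13, 4)
obs 6: x=1 → posterior Dirichlet(5/2, 14, 4)
obs 7: x=2 → posterior Dirichlet(5/2, 14, 5)
obs 8: x=0 → posterior Dirichlet(7/2, 14, 5)
obs 9: x=2 → posterior Dirichlet(7/2, 14, 6)
obs 10: x=2 → posterior Dirichlet(7/2, 14, 7)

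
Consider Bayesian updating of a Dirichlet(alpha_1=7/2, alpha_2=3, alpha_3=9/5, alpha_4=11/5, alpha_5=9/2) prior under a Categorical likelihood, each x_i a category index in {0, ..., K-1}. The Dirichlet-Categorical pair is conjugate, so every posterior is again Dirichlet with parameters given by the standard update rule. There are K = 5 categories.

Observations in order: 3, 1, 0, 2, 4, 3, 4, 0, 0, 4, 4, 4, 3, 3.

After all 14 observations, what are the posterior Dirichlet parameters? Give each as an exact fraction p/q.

obs 1: x=3 → posterior Dirichlet(7/2, 3, 9/5, 16/5, 9/2)
obs 2: x=1 → posterior Dirichlet(7/2, 4, 9/5, 16/5, 9/2)
obs 3: x=0 → posterior Dirichlet(9/2, 4, 9/5, 16/5, 9/2)
obs 4: x=2 → posterior Dirichlet(9/2, 4, 14/5, 16/5, 9/2)
obs 5: x=4 → posterior Dirichlet(9/2, 4, 14/5, 16/5, 11/2)
obs 6: x=3 → posterior Dirichlet(9/2, 4, 14/5, 21/5, 11/2)
obs 7: x=4 → posterior Dirichlet(9/2, 4, 14/5, 21/5, 13/2)
obs 8: x=0 → posterior Dirichlet(11/2, 4, 14/5, 21/5, 13/2)
obs 9: x=0 → posterior Dirichlet(13/2, 4, 14/5, 21/5, 13/2)
obs 10: x=4 → posterior Dirichlet(13/2, 4, 14/5, 21/5, 15/2)
obs 11: x=4 → posterior Dirichlet(13/2, 4, 14/5, 21/5, 17/2)
obs 12: x=4 → posterior Dirichlet(13/2, 4, 14/5, 21/5, 19/2)
obs 13: x=3 → posterior Dirichlet(13/2, 4, 14/5, 26/5, 19/2)
obs 14: x=3 → posterior Dirichlet(13/2, 4, 14/5, 31/5, 19/2)

alpha_1=13/2, alpha_2=4, alpha_3=14/5, alpha_4=31/5, alpha_5=19/2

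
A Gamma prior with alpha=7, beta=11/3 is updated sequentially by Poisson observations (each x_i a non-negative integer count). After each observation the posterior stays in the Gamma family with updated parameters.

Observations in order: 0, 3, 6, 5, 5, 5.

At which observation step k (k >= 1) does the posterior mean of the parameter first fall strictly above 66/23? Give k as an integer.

k = 5

obs 1: x=0 → posterior Gamma(7, 14/3)
obs 2: x=3 → posterior Gamma(10, 17/3)
obs 3: x=6 → posterior Gamma(16, 20/3)
obs 4: x=5 → posterior Gamma(21, 23/3)
obs 5: x=5 → posterior Gamma(26, 26/3)
obs 6: x=5 → posterior Gamma(31, 29/3)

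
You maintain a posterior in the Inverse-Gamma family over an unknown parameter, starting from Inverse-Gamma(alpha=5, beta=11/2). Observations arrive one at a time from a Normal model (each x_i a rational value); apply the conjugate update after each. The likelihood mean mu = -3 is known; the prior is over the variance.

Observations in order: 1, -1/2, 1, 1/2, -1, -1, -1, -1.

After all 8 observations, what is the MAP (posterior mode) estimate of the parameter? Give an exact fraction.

obs 1: x=1 → posterior Inverse-Gamma(11/2, 27/2)
obs 2: x=-1/2 → posterior Inverse-Gamma(6, 133/8)
obs 3: x=1 → posterior Inverse-Gamma(13/2, 197/8)
obs 4: x=1/2 → posterior Inverse-Gamma(7, 123/4)
obs 5: x=-1 → posterior Inverse-Gamma(15/2, 131/4)
obs 6: x=-1 → posterior Inverse-Gamma(8, 139/4)
obs 7: x=-1 → posterior Inverse-Gamma(17/2, 147/4)
obs 8: x=-1 → posterior Inverse-Gamma(9, 155/4)

31/8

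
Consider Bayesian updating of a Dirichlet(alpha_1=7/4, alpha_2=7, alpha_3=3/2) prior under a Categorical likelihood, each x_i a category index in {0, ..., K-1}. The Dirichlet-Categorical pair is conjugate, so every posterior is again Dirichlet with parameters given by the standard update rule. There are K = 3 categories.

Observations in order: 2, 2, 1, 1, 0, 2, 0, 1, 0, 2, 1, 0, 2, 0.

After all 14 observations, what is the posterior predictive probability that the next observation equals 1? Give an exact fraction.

44/97

obs 1: x=2 → posterior Dirichlet(7/4, 7, 5/2)
obs 2: x=2 → posterior Dirichlet(7/4, 7, 7/2)
obs 3: x=1 → posterior Dirichlet(7/4, 8, 7/2)
obs 4: x=1 → posterior Dirichlet(7/4, 9, 7/2)
obs 5: x=0 → posterior Dirichlet(11/4, 9, 7/2)
obs 6: x=2 → posterior Dirichlet(11/4, 9, 9/2)
obs 7: x=0 → posterior Dirichlet(15/4, 9, 9/2)
obs 8: x=1 → posterior Dirichlet(15/4, 10, 9/2)
obs 9: x=0 → posterior Dirichlet(19/4, 10, 9/2)
obs 10: x=2 → posterior Dirichlet(19/4, 10, 11/2)
obs 11: x=1 → posterior Dirichlet(19/4, 11, 11/2)
obs 12: x=0 → posterior Dirichlet(23/4, 11, 11/2)
obs 13: x=2 → posterior Dirichlet(23/4, 11, 13/2)
obs 14: x=0 → posterior Dirichlet(27/4, 11, 13/2)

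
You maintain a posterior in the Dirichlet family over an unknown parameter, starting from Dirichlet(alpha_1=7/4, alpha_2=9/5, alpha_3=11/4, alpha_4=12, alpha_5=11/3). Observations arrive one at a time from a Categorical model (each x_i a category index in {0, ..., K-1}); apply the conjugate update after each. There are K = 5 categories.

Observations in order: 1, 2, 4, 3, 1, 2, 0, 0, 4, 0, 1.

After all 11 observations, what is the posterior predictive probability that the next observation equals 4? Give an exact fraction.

obs 1: x=1 → posterior Dirichlet(7/4, 14/5, 11/4, 12, 11/3)
obs 2: x=2 → posterior Dirichlet(7/4, 14/5, 15/4, 12, 11/3)
obs 3: x=4 → posterior Dirichlet(7/4, 14/5, 15/4, 12, 14/3)
obs 4: x=3 → posterior Dirichlet(7/4, 14/5, 15/4, 13, 14/3)
obs 5: x=1 → posterior Dirichlet(7/4, 19/5, 15/4, 13, 14/3)
obs 6: x=2 → posterior Dirichlet(7/4, 19/5, 19/4, 13, 14/3)
obs 7: x=0 → posterior Dirichlet(11/4, 19/5, 19/4, 13, 14/3)
obs 8: x=0 → posterior Dirichlet(15/4, 19/5, 19/4, 13, 14/3)
obs 9: x=4 → posterior Dirichlet(15/4, 19/5, 19/4, 13, 17/3)
obs 10: x=0 → posterior Dirichlet(19/4, 19/5, 19/4, 13, 17/3)
obs 11: x=1 → posterior Dirichlet(19/4, 24/5, 19/4, 13, 17/3)

170/989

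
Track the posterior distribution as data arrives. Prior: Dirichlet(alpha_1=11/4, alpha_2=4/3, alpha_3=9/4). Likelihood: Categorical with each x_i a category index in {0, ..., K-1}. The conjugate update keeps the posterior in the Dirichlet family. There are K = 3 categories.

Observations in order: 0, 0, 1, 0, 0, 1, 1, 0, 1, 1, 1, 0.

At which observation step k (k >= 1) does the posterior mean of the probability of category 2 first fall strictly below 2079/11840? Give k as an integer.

k = 7

obs 1: x=0 → posterior Dirichlet(15/4, 4/3, 9/4)
obs 2: x=0 → posterior Dirichlet(19/4, 4/3, 9/4)
obs 3: x=1 → posterior Dirichlet(19/4, 7/3, 9/4)
obs 4: x=0 → posterior Dirichlet(23/4, 7/3, 9/4)
obs 5: x=0 → posterior Dirichlet(27/4, 7/3, 9/4)
obs 6: x=1 → posterior Dirichlet(27/4, 10/3, 9/4)
obs 7: x=1 → posterior Dirichlet(27/4, 13/3, 9/4)
obs 8: x=0 → posterior Dirichlet(31/4, 13/3, 9/4)
obs 9: x=1 → posterior Dirichlet(31/4, 16/3, 9/4)
obs 10: x=1 → posterior Dirichlet(31/4, 19/3, 9/4)
obs 11: x=1 → posterior Dirichlet(31/4, 22/3, 9/4)
obs 12: x=0 → posterior Dirichlet(35/4, 22/3, 9/4)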